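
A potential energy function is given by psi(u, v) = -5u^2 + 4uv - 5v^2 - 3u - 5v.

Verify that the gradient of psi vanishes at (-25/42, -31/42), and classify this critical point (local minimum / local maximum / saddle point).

∇psi = (-10u + 4v - 3, 4u - 10v - 5); substituting (-25/42, -31/42) gives ∇psi = (0, 0), so (-25/42, -31/42) is indeed a critical point.
The Hessian of psi is constant: H = [[-10, 4], [4, -10]].
det(H) = (-10)·(-10) − 4² = 84.
det(H) > 0 and tr(H) = -20 < 0, so H is negative definite and the point is a local maximum.

local maximum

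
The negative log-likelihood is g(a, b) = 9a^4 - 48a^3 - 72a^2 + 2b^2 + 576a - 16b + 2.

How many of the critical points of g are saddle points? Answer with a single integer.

1

g separates as a function of a plus a function of b, so ∇g=0 decouples.
∂g/∂a = 36(a - 4)(a - 2)(a + 2) = 0 at a ∈ {-2, 2, 4}; ∂g/∂b = 4(b - 4) = 0 at b ∈ {4}.
The Hessian is diagonal: diag(g_aa, g_bb). Second derivatives: g_aa(-2)=864, g_aa(2)=-288, g_aa(4)=432; g_bb(4)=4.
Saddle points occur where the two diagonal entries have opposite signs: (2, 4). Count: 1.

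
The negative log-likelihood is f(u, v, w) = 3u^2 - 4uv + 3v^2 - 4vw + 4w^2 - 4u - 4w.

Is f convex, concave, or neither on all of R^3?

f is quadratic, so its Hessian is the constant matrix H = [[6, -4, 0], [-4, 6, -4], [0, -4, 8]].
Leading principal minors: 6, 20, 64.
All positive ⇒ H ≻ 0 ⇒ convex.

convex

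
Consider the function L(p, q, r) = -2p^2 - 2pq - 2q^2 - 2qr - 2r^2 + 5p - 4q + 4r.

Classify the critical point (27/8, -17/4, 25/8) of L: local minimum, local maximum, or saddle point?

local maximum

The Hessian is constant: H = [[-4, -2, 0], [-2, -4, -2], [0, -2, -4]].
Leading principal minors: Δ₁ = -4, Δ₂ = 12, Δ₃ = -32.
The minors alternate sign starting negative (−, +, −), so H is negative definite: a local maximum.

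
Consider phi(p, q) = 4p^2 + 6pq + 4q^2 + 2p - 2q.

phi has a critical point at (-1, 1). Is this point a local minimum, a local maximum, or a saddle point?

The Hessian of phi is constant: H = [[8, 6], [6, 8]].
det(H) = 8·8 − 6² = 28.
det(H) > 0 and tr(H) = 16 > 0, so H is positive definite and the point is a local minimum.

local minimum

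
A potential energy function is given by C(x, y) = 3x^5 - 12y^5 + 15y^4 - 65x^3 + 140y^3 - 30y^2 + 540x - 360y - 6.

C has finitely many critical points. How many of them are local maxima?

C separates as a function of x plus a function of y, so ∇C=0 decouples.
∂C/∂x = 15(x - 3)(x - 2)(x + 2)(x + 3) = 0 at x ∈ {-3, -2, 2, 3}; ∂C/∂y = -60(y - 3)(y - 1)(y + 1)(y + 2) = 0 at y ∈ {-2, -1, 1, 3}.
The Hessian is diagonal: diag(C_xx, C_yy). Second derivatives: C_xx(-3)=-450, C_xx(-2)=300, C_xx(2)=-300, C_xx(3)=450; C_yy(-2)=900, C_yy(-1)=-480, C_yy(1)=720, C_yy(3)=-2400.
Local maxima occur where both diagonal entries negative: (-3, -1), (-3, 3), (2, -1), (2, 3). Count: 4.

4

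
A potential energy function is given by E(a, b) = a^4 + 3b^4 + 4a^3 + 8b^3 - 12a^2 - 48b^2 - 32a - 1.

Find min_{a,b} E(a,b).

E(a,b) separates as P(a) + Q(b) − 1, so its minimum is min P + min Q − 1.
P'(a) = 4(a - 2)(a + 1)(a + 4) vanishes at a ∈ {-4, -1, 2}; Q'(b) = 12b(b - 2)(b + 4) vanishes at b ∈ {-4, 0, 2}.
Local minima of P (where P''>0): P(-4)=-64, P(2)=-64. Local minima of Q: Q(-4)=-512, Q(2)=-80.
So the global minimum of E is P(-4) + Q(-4) − 1 = -64 − 512 − 1 = -577, attained at (-4, -4).

-577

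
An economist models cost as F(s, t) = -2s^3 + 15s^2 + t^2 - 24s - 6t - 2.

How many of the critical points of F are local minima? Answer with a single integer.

F separates as a function of s plus a function of t, so ∇F=0 decouples.
∂F/∂s = -6(s - 4)(s - 1) = 0 at s ∈ {1, 4}; ∂F/∂t = 2(t - 3) = 0 at t ∈ {3}.
The Hessian is diagonal: diag(F_ss, F_tt). Second derivatives: F_ss(1)=18, F_ss(4)=-18; F_tt(3)=2.
Local minima occur where both diagonal entries positive: (1, 3). Count: 1.

1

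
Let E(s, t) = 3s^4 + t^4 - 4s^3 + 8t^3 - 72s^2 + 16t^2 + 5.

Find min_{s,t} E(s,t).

E(s,t) separates as P(s) + Q(t) + 5, so its minimum is min P + min Q + 5.
P'(s) = 12s(s - 4)(s + 3) vanishes at s ∈ {-3, 0, 4}; Q'(t) = 4t(t + 2)(t + 4) vanishes at t ∈ {-4, -2, 0}.
Local minima of P (where P''>0): P(-3)=-297, P(4)=-640. Local minima of Q: Q(-4)=0, Q(0)=0.
So the global minimum of E is P(4) + Q(-4) + 5 = -640 + 0 + 5 = -635, attained at (4, -4).

-635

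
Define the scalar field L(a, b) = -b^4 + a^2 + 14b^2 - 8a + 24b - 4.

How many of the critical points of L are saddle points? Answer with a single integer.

2

L separates as a function of a plus a function of b, so ∇L=0 decouples.
∂L/∂a = 2(a - 4) = 0 at a ∈ {4}; ∂L/∂b = -4(b - 3)(b + 1)(b + 2) = 0 at b ∈ {-2, -1, 3}.
The Hessian is diagonal: diag(L_aa, L_bb). Second derivatives: L_aa(4)=2; L_bb(-2)=-20, L_bb(-1)=16, L_bb(3)=-80.
Saddle points occur where the two diagonal entries have opposite signs: (4, -2), (4, 3). Count: 2.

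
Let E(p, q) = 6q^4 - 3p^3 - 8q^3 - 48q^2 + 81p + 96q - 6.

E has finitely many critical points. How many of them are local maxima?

1

E separates as a function of p plus a function of q, so ∇E=0 decouples.
∂E/∂p = -9(p - 3)(p + 3) = 0 at p ∈ {-3, 3}; ∂E/∂q = 24(q - 2)(q - 1)(q + 2) = 0 at q ∈ {-2, 1, 2}.
The Hessian is diagonal: diag(E_pp, E_qq). Second derivatives: E_pp(-3)=54, E_pp(3)=-54; E_qq(-2)=288, E_qq(1)=-72, E_qq(2)=96.
Local maxima occur where both diagonal entries negative: (3, 1). Count: 1.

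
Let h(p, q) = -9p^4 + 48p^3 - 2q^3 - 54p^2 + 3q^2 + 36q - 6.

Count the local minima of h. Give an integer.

1

h separates as a function of p plus a function of q, so ∇h=0 decouples.
∂h/∂p = -36p(p - 3)(p - 1) = 0 at p ∈ {0, 1, 3}; ∂h/∂q = -6(q - 3)(q + 2) = 0 at q ∈ {-2, 3}.
The Hessian is diagonal: diag(h_pp, h_qq). Second derivatives: h_pp(0)=-108, h_pp(1)=72, h_pp(3)=-216; h_qq(-2)=30, h_qq(3)=-30.
Local minima occur where both diagonal entries positive: (1, -2). Count: 1.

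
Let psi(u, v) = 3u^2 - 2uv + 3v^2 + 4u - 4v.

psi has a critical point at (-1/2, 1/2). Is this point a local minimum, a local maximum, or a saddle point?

local minimum

The Hessian of psi is constant: H = [[6, -2], [-2, 6]].
det(H) = 6·6 − (-2)² = 32.
det(H) > 0 and tr(H) = 12 > 0, so H is positive definite and the point is a local minimum.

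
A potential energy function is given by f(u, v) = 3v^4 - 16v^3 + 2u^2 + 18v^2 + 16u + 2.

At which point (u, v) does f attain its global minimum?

(-4, 3)

f(u,v) separates as P(u) + Q(v) + 2, so its minimum is min P + min Q + 2.
P'(u) = 4u + 16 vanishes at u ∈ {-4}; Q'(v) = 12v(v - 3)(v - 1) vanishes at v ∈ {0, 1, 3}.
Local minima of P (where P''>0): P(-4)=-32. Local minima of Q: Q(0)=0, Q(3)=-27.
So the global minimum of f is P(-4) + Q(3) + 2 = -32 − 27 + 2 = -57, attained at (-4, 3).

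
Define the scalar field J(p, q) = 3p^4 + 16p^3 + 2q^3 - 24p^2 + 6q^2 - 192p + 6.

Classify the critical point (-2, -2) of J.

The mixed partial ∂²J/∂p∂q is 0, so the Hessian at any point is diag(J_pp, J_qq) = diag(12(3p^2 + 8p - 4), 12(q + 1)).
At (-2, -2): H = diag(-96, -12).
Both eigenvalues are negative, so H is negative definite: a local maximum.

local maximum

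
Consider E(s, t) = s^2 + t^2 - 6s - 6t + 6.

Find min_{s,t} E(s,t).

-12

E(s,t) separates as P(s) + Q(t) + 6, so its minimum is min P + min Q + 6.
P'(s) = 2s - 6 vanishes at s ∈ {3}; Q'(t) = 2(t - 3) vanishes at t ∈ {3}.
Local minima of P (where P''>0): P(3)=-9. Local minima of Q: Q(3)=-9.
So the global minimum of E is P(3) + Q(3) + 6 = -9 − 9 + 6 = -12, attained at (3, 3).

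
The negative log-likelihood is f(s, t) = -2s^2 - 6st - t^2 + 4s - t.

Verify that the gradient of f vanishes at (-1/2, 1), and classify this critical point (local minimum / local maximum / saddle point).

saddle point

∇f = (-4s - 6t + 4, -6s - 2t - 1); substituting (-1/2, 1) gives ∇f = (0, 0), so (-1/2, 1) is indeed a critical point.
The Hessian of f is constant: H = [[-4, -6], [-6, -2]].
det(H) = (-4)·(-2) − (-6)² = -28.
Since det(H) < 0, H is indefinite and the critical point is a saddle point.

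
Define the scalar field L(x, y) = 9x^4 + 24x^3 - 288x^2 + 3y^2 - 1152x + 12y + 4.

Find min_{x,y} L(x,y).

-5384

L(x,y) separates as P(x) + Q(y) + 4, so its minimum is min P + min Q + 4.
P'(x) = 36(x - 4)(x + 2)(x + 4) vanishes at x ∈ {-4, -2, 4}; Q'(y) = 6y + 12 vanishes at y ∈ {-2}.
Local minima of P (where P''>0): P(-4)=768, P(4)=-5376. Local minima of Q: Q(-2)=-12.
So the global minimum of L is P(4) + Q(-2) + 4 = -5376 − 12 + 4 = -5384, attained at (4, -2).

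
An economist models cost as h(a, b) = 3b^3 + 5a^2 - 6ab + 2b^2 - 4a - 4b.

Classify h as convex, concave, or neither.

neither

The term 3b^3 is cubic, so the Hessian is not constant.
∂²h/∂b² = 18b + 4, which takes both signs as b varies (negative for sufficiently negative b). A diagonal entry of the Hessian changing sign means the Hessian is neither positive- nor negative-semidefinite on all of R^2.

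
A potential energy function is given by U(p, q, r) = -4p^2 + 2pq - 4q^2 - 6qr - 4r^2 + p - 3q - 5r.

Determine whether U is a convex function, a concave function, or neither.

U is quadratic, so its Hessian is the constant matrix H = [[-8, 2, 0], [2, -8, -6], [0, -6, -8]].
Leading principal minors: -8, 60, -192.
Signs alternate −, +, − ⇒ H ≺ 0 ⇒ concave.

concave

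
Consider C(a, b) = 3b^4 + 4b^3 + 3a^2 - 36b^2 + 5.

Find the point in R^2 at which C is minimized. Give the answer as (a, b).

(0, -3)

C(a,b) separates as P(a) + Q(b) + 5, so its minimum is min P + min Q + 5.
P'(a) = 6a vanishes at a ∈ {0}; Q'(b) = 12b(b - 2)(b + 3) vanishes at b ∈ {-3, 0, 2}.
Local minima of P (where P''>0): P(0)=0. Local minima of Q: Q(-3)=-189, Q(2)=-64.
So the global minimum of C is P(0) + Q(-3) + 5 = 0 − 189 + 5 = -184, attained at (0, -3).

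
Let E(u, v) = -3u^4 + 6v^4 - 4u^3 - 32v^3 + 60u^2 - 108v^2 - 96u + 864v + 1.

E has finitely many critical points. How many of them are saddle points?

5

E separates as a function of u plus a function of v, so ∇E=0 decouples.
∂E/∂u = -12(u - 2)(u - 1)(u + 4) = 0 at u ∈ {-4, 1, 2}; ∂E/∂v = 24(v - 4)(v - 3)(v + 3) = 0 at v ∈ {-3, 3, 4}.
The Hessian is diagonal: diag(E_uu, E_vv). Second derivatives: E_uu(-4)=-360, E_uu(1)=60, E_uu(2)=-72; E_vv(-3)=1008, E_vv(3)=-144, E_vv(4)=168.
Saddle points occur where the two diagonal entries have opposite signs: (-4, -3), (-4, 4), (1, 3), (2, -3), (2, 4). Count: 5.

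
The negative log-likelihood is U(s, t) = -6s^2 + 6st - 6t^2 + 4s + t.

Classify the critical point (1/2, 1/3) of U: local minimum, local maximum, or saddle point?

The Hessian of U is constant: H = [[-12, 6], [6, -12]].
det(H) = (-12)·(-12) − 6² = 108.
det(H) > 0 and tr(H) = -24 < 0, so H is negative definite and the point is a local maximum.

local maximum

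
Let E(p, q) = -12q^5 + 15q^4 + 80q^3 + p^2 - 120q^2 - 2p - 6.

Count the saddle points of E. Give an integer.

E separates as a function of p plus a function of q, so ∇E=0 decouples.
∂E/∂p = 2(p - 1) = 0 at p ∈ {1}; ∂E/∂q = -60q(q - 2)(q - 1)(q + 2) = 0 at q ∈ {-2, 0, 1, 2}.
The Hessian is diagonal: diag(E_pp, E_qq). Second derivatives: E_pp(1)=2; E_qq(-2)=1440, E_qq(0)=-240, E_qq(1)=180, E_qq(2)=-480.
Saddle points occur where the two diagonal entries have opposite signs: (1, 0), (1, 2). Count: 2.

2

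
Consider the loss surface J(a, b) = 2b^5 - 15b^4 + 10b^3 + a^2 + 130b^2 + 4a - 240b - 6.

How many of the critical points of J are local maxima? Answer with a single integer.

0

J separates as a function of a plus a function of b, so ∇J=0 decouples.
∂J/∂a = 2(a + 2) = 0 at a ∈ {-2}; ∂J/∂b = 10(b - 4)(b - 3)(b - 1)(b + 2) = 0 at b ∈ {-2, 1, 3, 4}.
The Hessian is diagonal: diag(J_aa, J_bb). Second derivatives: J_aa(-2)=2; J_bb(-2)=-900, J_bb(1)=180, J_bb(3)=-100, J_bb(4)=180.
Local maxima occur where both diagonal entries negative: none. Count: 0.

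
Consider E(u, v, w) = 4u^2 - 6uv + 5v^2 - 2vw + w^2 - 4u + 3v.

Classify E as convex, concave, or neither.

E is quadratic, so its Hessian is the constant matrix H = [[8, -6, 0], [-6, 10, -2], [0, -2, 2]].
Leading principal minors: 8, 44, 56.
All positive ⇒ H ≻ 0 ⇒ convex.

convex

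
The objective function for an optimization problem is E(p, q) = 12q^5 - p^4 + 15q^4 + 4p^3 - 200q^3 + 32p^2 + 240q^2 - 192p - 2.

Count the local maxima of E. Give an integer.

4

E separates as a function of p plus a function of q, so ∇E=0 decouples.
∂E/∂p = -4(p - 4)(p - 3)(p + 4) = 0 at p ∈ {-4, 3, 4}; ∂E/∂q = 60q(q - 2)(q - 1)(q + 4) = 0 at q ∈ {-4, 0, 1, 2}.
The Hessian is diagonal: diag(E_pp, E_qq). Second derivatives: E_pp(-4)=-224, E_pp(3)=28, E_pp(4)=-32; E_qq(-4)=-7200, E_qq(0)=480, E_qq(1)=-300, E_qq(2)=720.
Local maxima occur where both diagonal entries negative: (-4, -4), (-4, 1), (4, -4), (4, 1). Count: 4.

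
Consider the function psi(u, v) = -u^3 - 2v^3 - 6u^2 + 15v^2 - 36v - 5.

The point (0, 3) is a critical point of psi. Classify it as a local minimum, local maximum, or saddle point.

local maximum

The mixed partial ∂²psi/∂u∂v is 0, so the Hessian at any point is diag(psi_uu, psi_vv) = diag(-6(u + 2), 6(-2v + 5)).
At (0, 3): H = diag(-12, -6).
Both eigenvalues are negative, so H is negative definite: a local maximum.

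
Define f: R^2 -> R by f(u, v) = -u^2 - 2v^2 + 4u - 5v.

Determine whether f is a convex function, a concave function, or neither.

concave

f is quadratic, so its Hessian is the constant matrix H = [[-2, 0], [0, -4]].
det(H) = 8, tr(H) = -6.
det(H) > 0 and tr(H) < 0, so H is negative definite everywhere: concave.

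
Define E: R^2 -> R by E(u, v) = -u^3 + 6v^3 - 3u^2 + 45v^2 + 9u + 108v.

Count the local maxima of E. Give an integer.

1

E separates as a function of u plus a function of v, so ∇E=0 decouples.
∂E/∂u = -3(u - 1)(u + 3) = 0 at u ∈ {-3, 1}; ∂E/∂v = 18(v + 2)(v + 3) = 0 at v ∈ {-3, -2}.
The Hessian is diagonal: diag(E_uu, E_vv). Second derivatives: E_uu(-3)=12, E_uu(1)=-12; E_vv(-3)=-18, E_vv(-2)=18.
Local maxima occur where both diagonal entries negative: (1, -3). Count: 1.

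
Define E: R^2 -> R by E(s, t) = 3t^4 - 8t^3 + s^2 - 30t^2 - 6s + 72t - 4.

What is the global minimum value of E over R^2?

E(s,t) separates as P(s) + Q(t) − 4, so its minimum is min P + min Q − 4.
P'(s) = 2s - 6 vanishes at s ∈ {3}; Q'(t) = 12(t - 3)(t - 1)(t + 2) vanishes at t ∈ {-2, 1, 3}.
Local minima of P (where P''>0): P(3)=-9. Local minima of Q: Q(-2)=-152, Q(3)=-27.
So the global minimum of E is P(3) + Q(-2) − 4 = -9 − 152 − 4 = -165, attained at (3, -2).

-165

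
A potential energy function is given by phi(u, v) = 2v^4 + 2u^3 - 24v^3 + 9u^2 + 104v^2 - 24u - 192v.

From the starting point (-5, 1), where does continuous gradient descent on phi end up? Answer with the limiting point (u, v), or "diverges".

phi is separable, so gradient descent decouples: u follows -∂phi/∂u, v follows -∂phi/∂v.
∂phi/∂u = 6(u - 1)(u + 4); at u=-5 this is 36, so u decreases.
∂phi/∂v = 8(v - 4)(v - 3)(v - 2); at v=1 this is -48, so v increases.
The u-coordinate has no critical point in that direction and runs off to infinity.

diverges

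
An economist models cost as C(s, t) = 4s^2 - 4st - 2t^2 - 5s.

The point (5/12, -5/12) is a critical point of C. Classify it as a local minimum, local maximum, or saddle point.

saddle point

The Hessian of C is constant: H = [[8, -4], [-4, -4]].
det(H) = 8·(-4) − (-4)² = -48.
Since det(H) < 0, H is indefinite and the critical point is a saddle point.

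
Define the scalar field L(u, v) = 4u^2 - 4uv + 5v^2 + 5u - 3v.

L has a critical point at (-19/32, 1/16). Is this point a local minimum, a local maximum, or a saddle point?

The Hessian of L is constant: H = [[8, -4], [-4, 10]].
det(H) = 8·10 − (-4)² = 64.
det(H) > 0 and tr(H) = 18 > 0, so H is positive definite and the point is a local minimum.

local minimum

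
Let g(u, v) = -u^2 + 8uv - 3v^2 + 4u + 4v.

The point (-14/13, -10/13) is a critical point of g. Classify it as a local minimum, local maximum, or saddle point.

saddle point

The Hessian of g is constant: H = [[-2, 8], [8, -6]].
det(H) = (-2)·(-6) − 8² = -52.
Since det(H) < 0, H is indefinite and the critical point is a saddle point.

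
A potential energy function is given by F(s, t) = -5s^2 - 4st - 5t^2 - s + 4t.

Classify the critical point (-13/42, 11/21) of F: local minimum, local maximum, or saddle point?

The Hessian of F is constant: H = [[-10, -4], [-4, -10]].
det(H) = (-10)·(-10) − (-4)² = 84.
det(H) > 0 and tr(H) = -20 < 0, so H is negative definite and the point is a local maximum.

local maximum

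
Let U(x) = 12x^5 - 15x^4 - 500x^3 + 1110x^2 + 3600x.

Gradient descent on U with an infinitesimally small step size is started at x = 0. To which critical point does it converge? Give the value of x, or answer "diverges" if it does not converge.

U'(x) = 60(x - 4)(x - 3)(x + 1)(x + 5), so U'(0) = 3600.
Gradient descent moves in the -U' direction, i.e. x is decreasing.
The nearest critical point in that direction is x = -1, where U'' = 4800 > 0 (a local minimum). The iterate converges there.

-1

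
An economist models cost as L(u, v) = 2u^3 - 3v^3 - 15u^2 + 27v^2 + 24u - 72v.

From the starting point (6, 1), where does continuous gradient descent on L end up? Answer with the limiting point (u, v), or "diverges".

L is separable, so gradient descent decouples: u follows -∂L/∂u, v follows -∂L/∂v.
∂L/∂u = 6(u - 4)(u - 1); at u=6 this is 60, so u decreases.
∂L/∂v = -9(v - 4)(v - 2); at v=1 this is -27, so v increases.
u converges to its nearest critical value 4 (a local min of the u-part); v converges to 2. The iterate converges to (4, 2).

(4, 2)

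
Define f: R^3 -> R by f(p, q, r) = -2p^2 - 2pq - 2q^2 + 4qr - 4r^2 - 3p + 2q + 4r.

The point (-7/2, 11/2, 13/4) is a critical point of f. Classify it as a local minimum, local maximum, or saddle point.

The Hessian is constant: H = [[-4, -2, 0], [-2, -4, 4], [0, 4, -8]].
Leading principal minors: Δ₁ = -4, Δ₂ = 12, Δ₃ = -32.
The minors alternate sign starting negative (−, +, −), so H is negative definite: a local maximum.

local maximum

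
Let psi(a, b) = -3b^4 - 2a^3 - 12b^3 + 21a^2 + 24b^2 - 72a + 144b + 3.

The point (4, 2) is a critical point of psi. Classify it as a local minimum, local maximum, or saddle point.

local maximum

The mixed partial ∂²psi/∂a∂b is 0, so the Hessian at any point is diag(psi_aa, psi_bb) = diag(6(-2a + 7), 12(-3b^2 - 6b + 4)).
At (4, 2): H = diag(-6, -240).
Both eigenvalues are negative, so H is negative definite: a local maximum.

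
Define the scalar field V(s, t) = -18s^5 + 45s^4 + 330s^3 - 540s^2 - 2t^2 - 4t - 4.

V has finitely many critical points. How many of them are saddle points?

V separates as a function of s plus a function of t, so ∇V=0 decouples.
∂V/∂s = -90s(s - 4)(s - 1)(s + 3) = 0 at s ∈ {-3, 0, 1, 4}; ∂V/∂t = -4(t + 1) = 0 at t ∈ {-1}.
The Hessian is diagonal: diag(V_ss, V_tt). Second derivatives: V_ss(-3)=7560, V_ss(0)=-1080, V_ss(1)=1080, V_ss(4)=-7560; V_tt(-1)=-4.
Saddle points occur where the two diagonal entries have opposite signs: (-3, -1), (1, -1). Count: 2.

2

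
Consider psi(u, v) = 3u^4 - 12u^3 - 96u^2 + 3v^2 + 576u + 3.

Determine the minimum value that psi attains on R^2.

-2301

psi(u,v) separates as P(u) + Q(v) + 3, so its minimum is min P + min Q + 3.
P'(u) = 12(u - 4)(u - 3)(u + 4) vanishes at u ∈ {-4, 3, 4}; Q'(v) = 6v vanishes at v ∈ {0}.
Local minima of P (where P''>0): P(-4)=-2304, P(4)=768. Local minima of Q: Q(0)=0.
So the global minimum of psi is P(-4) + Q(0) + 3 = -2304 + 0 + 3 = -2301, attained at (-4, 0).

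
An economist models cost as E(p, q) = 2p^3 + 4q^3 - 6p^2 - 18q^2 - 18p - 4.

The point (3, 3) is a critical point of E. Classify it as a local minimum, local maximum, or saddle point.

The mixed partial ∂²E/∂p∂q is 0, so the Hessian at any point is diag(E_pp, E_qq) = diag(12(p - 1), 12(2q - 3)).
At (3, 3): H = diag(24, 36).
Both eigenvalues are positive, so H is positive definite: a local minimum.

local minimum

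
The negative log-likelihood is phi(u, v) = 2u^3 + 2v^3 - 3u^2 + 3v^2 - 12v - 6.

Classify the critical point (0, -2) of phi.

local maximum

The mixed partial ∂²phi/∂u∂v is 0, so the Hessian at any point is diag(phi_uu, phi_vv) = diag(6(2u - 1), 6(2v + 1)).
At (0, -2): H = diag(-6, -18).
Both eigenvalues are negative, so H is negative definite: a local maximum.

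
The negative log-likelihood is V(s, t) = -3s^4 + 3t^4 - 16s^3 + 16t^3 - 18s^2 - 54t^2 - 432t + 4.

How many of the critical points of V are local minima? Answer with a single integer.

2

V separates as a function of s plus a function of t, so ∇V=0 decouples.
∂V/∂s = -12s(s + 1)(s + 3) = 0 at s ∈ {-3, -1, 0}; ∂V/∂t = 12(t - 3)(t + 3)(t + 4) = 0 at t ∈ {-4, -3, 3}.
The Hessian is diagonal: diag(V_ss, V_tt). Second derivatives: V_ss(-3)=-72, V_ss(-1)=24, V_ss(0)=-36; V_tt(-4)=84, V_tt(-3)=-72, V_tt(3)=504.
Local minima occur where both diagonal entries positive: (-1, -4), (-1, 3). Count: 2.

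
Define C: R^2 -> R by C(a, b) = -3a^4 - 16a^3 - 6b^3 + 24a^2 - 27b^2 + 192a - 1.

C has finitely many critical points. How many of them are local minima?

1

C separates as a function of a plus a function of b, so ∇C=0 decouples.
∂C/∂a = -12(a - 2)(a + 2)(a + 4) = 0 at a ∈ {-4, -2, 2}; ∂C/∂b = -18b(b + 3) = 0 at b ∈ {-3, 0}.
The Hessian is diagonal: diag(C_aa, C_bb). Second derivatives: C_aa(-4)=-144, C_aa(-2)=96, C_aa(2)=-288; C_bb(-3)=54, C_bb(0)=-54.
Local minima occur where both diagonal entries positive: (-2, -3). Count: 1.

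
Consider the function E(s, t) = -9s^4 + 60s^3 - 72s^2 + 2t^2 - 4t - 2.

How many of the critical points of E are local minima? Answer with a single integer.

E separates as a function of s plus a function of t, so ∇E=0 decouples.
∂E/∂s = -36s(s - 4)(s - 1) = 0 at s ∈ {0, 1, 4}; ∂E/∂t = 4(t - 1) = 0 at t ∈ {1}.
The Hessian is diagonal: diag(E_ss, E_tt). Second derivatives: E_ss(0)=-144, E_ss(1)=108, E_ss(4)=-432; E_tt(1)=4.
Local minima occur where both diagonal entries positive: (1, 1). Count: 1.

1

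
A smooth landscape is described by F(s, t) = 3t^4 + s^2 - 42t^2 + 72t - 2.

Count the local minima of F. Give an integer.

2

F separates as a function of s plus a function of t, so ∇F=0 decouples.
∂F/∂s = 2s = 0 at s ∈ {0}; ∂F/∂t = 12(t - 2)(t - 1)(t + 3) = 0 at t ∈ {-3, 1, 2}.
The Hessian is diagonal: diag(F_ss, F_tt). Second derivatives: F_ss(0)=2; F_tt(-3)=240, F_tt(1)=-48, F_tt(2)=60.
Local minima occur where both diagonal entries positive: (0, -3), (0, 2). Count: 2.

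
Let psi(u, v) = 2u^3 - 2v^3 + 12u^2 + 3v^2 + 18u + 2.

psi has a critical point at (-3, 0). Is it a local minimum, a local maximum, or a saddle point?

The mixed partial ∂²psi/∂u∂v is 0, so the Hessian at any point is diag(psi_uu, psi_vv) = diag(12(u + 2), 6(-2v + 1)).
At (-3, 0): H = diag(-12, 6).
The eigenvalues have opposite signs, so H is indefinite: a saddle point.

saddle point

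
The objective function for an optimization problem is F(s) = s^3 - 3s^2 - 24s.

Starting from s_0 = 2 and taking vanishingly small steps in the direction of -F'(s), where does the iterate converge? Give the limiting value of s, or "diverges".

4

F'(s) = 3(s - 4)(s + 2), so F'(2) = -24.
Gradient descent moves in the -F' direction, i.e. s is increasing.
The nearest critical point in that direction is s = 4, where F'' = 18 > 0 (a local minimum). The iterate converges there.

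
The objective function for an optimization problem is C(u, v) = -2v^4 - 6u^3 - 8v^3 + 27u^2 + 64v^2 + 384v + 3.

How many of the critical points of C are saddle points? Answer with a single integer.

3

C separates as a function of u plus a function of v, so ∇C=0 decouples.
∂C/∂u = -18u(u - 3) = 0 at u ∈ {0, 3}; ∂C/∂v = -8(v - 4)(v + 3)(v + 4) = 0 at v ∈ {-4, -3, 4}.
The Hessian is diagonal: diag(C_uu, C_vv). Second derivatives: C_uu(0)=54, C_uu(3)=-54; C_vv(-4)=-64, C_vv(-3)=56, C_vv(4)=-448.
Saddle points occur where the two diagonal entries have opposite signs: (0, -4), (0, 4), (3, -3). Count: 3.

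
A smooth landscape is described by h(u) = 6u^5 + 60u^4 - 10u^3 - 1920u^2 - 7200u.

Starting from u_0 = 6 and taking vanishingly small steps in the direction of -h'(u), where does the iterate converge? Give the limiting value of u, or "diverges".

h'(u) = 30(u - 4)(u + 3)(u + 4)(u + 5), so h'(6) = 59400.
Gradient descent moves in the -h' direction, i.e. u is decreasing.
The nearest critical point in that direction is u = 4, where h'' = 15120 > 0 (a local minimum). The iterate converges there.

4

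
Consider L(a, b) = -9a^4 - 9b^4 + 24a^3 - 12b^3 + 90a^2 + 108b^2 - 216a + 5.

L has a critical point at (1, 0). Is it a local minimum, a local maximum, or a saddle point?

local minimum

The mixed partial ∂²L/∂a∂b is 0, so the Hessian at any point is diag(L_aa, L_bb) = diag(36(-3a^2 + 4a + 5), 36(-3b^2 - 2b + 6)).
At (1, 0): H = diag(216, 216).
Both eigenvalues are positive, so H is positive definite: a local minimum.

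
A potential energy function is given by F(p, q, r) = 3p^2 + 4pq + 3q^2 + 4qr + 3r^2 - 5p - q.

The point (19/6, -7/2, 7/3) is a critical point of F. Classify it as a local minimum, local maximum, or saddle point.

The Hessian is constant: H = [[6, 4, 0], [4, 6, 4], [0, 4, 6]].
Leading principal minors: Δ₁ = 6, Δ₂ = 20, Δ₃ = 24.
All leading minors are positive, so H is positive definite: a local minimum.

local minimum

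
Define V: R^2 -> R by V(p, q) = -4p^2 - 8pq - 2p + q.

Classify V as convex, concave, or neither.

neither

V is quadratic, so its Hessian is the constant matrix H = [[-8, -8], [-8, 0]].
det(H) = -64, tr(H) = -8.
det(H) < 0, so H is indefinite: neither convex nor concave.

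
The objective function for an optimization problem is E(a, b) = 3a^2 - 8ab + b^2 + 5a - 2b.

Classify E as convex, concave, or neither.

E is quadratic, so its Hessian is the constant matrix H = [[6, -8], [-8, 2]].
det(H) = -52, tr(H) = 8.
det(H) < 0, so H is indefinite: neither convex nor concave.

neither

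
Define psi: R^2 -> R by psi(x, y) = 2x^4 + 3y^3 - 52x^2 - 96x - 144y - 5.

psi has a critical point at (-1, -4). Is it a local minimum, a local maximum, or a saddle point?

local maximum

The mixed partial ∂²psi/∂x∂y is 0, so the Hessian at any point is diag(psi_xx, psi_yy) = diag(8(3x^2 - 13), 18y).
At (-1, -4): H = diag(-80, -72).
Both eigenvalues are negative, so H is negative definite: a local maximum.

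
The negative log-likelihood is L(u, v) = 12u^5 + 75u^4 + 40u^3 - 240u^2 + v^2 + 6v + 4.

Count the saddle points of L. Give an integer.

L separates as a function of u plus a function of v, so ∇L=0 decouples.
∂L/∂u = 60u(u - 1)(u + 2)(u + 4) = 0 at u ∈ {-4, -2, 0, 1}; ∂L/∂v = 2(v + 3) = 0 at v ∈ {-3}.
The Hessian is diagonal: diag(L_uu, L_vv). Second derivatives: L_uu(-4)=-2400, L_uu(-2)=720, L_uu(0)=-480, L_uu(1)=900; L_vv(-3)=2.
Saddle points occur where the two diagonal entries have opposite signs: (-4, -3), (0, -3). Count: 2.

2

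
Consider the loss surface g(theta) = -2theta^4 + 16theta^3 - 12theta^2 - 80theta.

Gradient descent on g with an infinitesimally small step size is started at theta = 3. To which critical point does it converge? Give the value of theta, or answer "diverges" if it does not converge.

g'(theta) = -8(theta - 5)(theta - 2)(theta + 1), so g'(3) = 64.
Gradient descent moves in the -g' direction, i.e. theta is decreasing.
The nearest critical point in that direction is theta = 2, where g'' = 72 > 0 (a local minimum). The iterate converges there.

2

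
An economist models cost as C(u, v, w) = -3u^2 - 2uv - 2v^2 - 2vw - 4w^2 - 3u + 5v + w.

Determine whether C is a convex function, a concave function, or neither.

concave

C is quadratic, so its Hessian is the constant matrix H = [[-6, -2, 0], [-2, -4, -2], [0, -2, -8]].
Leading principal minors: -6, 20, -136.
Signs alternate −, +, − ⇒ H ≺ 0 ⇒ concave.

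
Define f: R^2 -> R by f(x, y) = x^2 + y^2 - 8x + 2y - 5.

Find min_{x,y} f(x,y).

f(x,y) separates as P(x) + Q(y) − 5, so its minimum is min P + min Q − 5.
P'(x) = 2x - 8 vanishes at x ∈ {4}; Q'(y) = 2y + 2 vanishes at y ∈ {-1}.
Local minima of P (where P''>0): P(4)=-16. Local minima of Q: Q(-1)=-1.
So the global minimum of f is P(4) + Q(-1) − 5 = -16 − 1 − 5 = -22, attained at (4, -1).

-22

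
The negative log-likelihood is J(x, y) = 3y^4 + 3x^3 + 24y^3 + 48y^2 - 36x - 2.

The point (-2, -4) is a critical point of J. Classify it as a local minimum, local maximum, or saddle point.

The mixed partial ∂²J/∂x∂y is 0, so the Hessian at any point is diag(J_xx, J_yy) = diag(18x, 12(3y^2 + 12y + 8)).
At (-2, -4): H = diag(-36, 96).
The eigenvalues have opposite signs, so H is indefinite: a saddle point.

saddle point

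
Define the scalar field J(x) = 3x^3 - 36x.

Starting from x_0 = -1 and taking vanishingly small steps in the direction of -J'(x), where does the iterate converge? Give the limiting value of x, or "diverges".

2

J'(x) = 9(x - 2)(x + 2), so J'(-1) = -27.
Gradient descent moves in the -J' direction, i.e. x is increasing.
The nearest critical point in that direction is x = 2, where J'' = 36 > 0 (a local minimum). The iterate converges there.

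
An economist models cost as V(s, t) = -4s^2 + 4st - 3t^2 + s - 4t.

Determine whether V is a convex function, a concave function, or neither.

V is quadratic, so its Hessian is the constant matrix H = [[-8, 4], [4, -6]].
det(H) = 32, tr(H) = -14.
det(H) > 0 and tr(H) < 0, so H is negative definite everywhere: concave.

concave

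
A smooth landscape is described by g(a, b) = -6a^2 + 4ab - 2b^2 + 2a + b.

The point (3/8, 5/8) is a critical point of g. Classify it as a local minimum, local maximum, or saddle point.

The Hessian of g is constant: H = [[-12, 4], [4, -4]].
det(H) = (-12)·(-4) − 4² = 32.
det(H) > 0 and tr(H) = -16 < 0, so H is negative definite and the point is a local maximum.

local maximum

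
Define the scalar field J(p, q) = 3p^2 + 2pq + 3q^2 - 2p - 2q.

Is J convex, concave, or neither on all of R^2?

convex

J is quadratic, so its Hessian is the constant matrix H = [[6, 2], [2, 6]].
det(H) = 32, tr(H) = 12.
det(H) > 0 and tr(H) > 0, so H is positive definite everywhere: convex.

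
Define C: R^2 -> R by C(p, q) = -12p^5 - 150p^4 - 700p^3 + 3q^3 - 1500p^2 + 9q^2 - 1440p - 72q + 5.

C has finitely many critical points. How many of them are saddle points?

C separates as a function of p plus a function of q, so ∇C=0 decouples.
∂C/∂p = -60(p + 1)(p + 2)(p + 3)(p + 4) = 0 at p ∈ {-4, -3, -2, -1}; ∂C/∂q = 9(q - 2)(q + 4) = 0 at q ∈ {-4, 2}.
The Hessian is diagonal: diag(C_pp, C_qq). Second derivatives: C_pp(-4)=360, C_pp(-3)=-120, C_pp(-2)=120, C_pp(-1)=-360; C_qq(-4)=-54, C_qq(2)=54.
Saddle points occur where the two diagonal entries have opposite signs: (-4, -4), (-3, 2), (-2, -4), (-1, 2). Count: 4.

4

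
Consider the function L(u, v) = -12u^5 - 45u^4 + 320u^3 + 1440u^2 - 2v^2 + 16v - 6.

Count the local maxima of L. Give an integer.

L separates as a function of u plus a function of v, so ∇L=0 decouples.
∂L/∂u = -60u(u - 4)(u + 3)(u + 4) = 0 at u ∈ {-4, -3, 0, 4}; ∂L/∂v = -4(v - 4) = 0 at v ∈ {4}.
The Hessian is diagonal: diag(L_uu, L_vv). Second derivatives: L_uu(-4)=1920, L_uu(-3)=-1260, L_uu(0)=2880, L_uu(4)=-13440; L_vv(4)=-4.
Local maxima occur where both diagonal entries negative: (-3, 4), (4, 4). Count: 2.

2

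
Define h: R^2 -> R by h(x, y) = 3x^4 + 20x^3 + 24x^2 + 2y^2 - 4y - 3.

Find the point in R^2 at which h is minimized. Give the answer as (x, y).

h(x,y) separates as P(x) + Q(y) − 3, so its minimum is min P + min Q − 3.
P'(x) = 12x(x + 1)(x + 4) vanishes at x ∈ {-4, -1, 0}; Q'(y) = 4y - 4 vanishes at y ∈ {1}.
Local minima of P (where P''>0): P(-4)=-128, P(0)=0. Local minima of Q: Q(1)=-2.
So the global minimum of h is P(-4) + Q(1) − 3 = -128 − 2 − 3 = -133, attained at (-4, 1).

(-4, 1)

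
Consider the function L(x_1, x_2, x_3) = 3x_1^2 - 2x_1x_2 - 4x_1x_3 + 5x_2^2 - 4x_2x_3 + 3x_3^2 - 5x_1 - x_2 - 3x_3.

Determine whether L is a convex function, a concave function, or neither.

convex

L is quadratic, so its Hessian is the constant matrix H = [[6, -2, -4], [-2, 10, -4], [-4, -4, 6]].
Leading principal minors: 6, 56, 16.
All positive ⇒ H ≻ 0 ⇒ convex.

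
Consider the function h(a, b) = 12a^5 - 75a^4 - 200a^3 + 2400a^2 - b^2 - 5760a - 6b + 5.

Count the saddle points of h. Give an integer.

h separates as a function of a plus a function of b, so ∇h=0 decouples.
∂h/∂a = 60(a - 4)(a - 3)(a - 2)(a + 4) = 0 at a ∈ {-4, 2, 3, 4}; ∂h/∂b = -2(b + 3) = 0 at b ∈ {-3}.
The Hessian is diagonal: diag(h_aa, h_bb). Second derivatives: h_aa(-4)=-20160, h_aa(2)=720, h_aa(3)=-420, h_aa(4)=960; h_bb(-3)=-2.
Saddle points occur where the two diagonal entries have opposite signs: (2, -3), (4, -3). Count: 2.

2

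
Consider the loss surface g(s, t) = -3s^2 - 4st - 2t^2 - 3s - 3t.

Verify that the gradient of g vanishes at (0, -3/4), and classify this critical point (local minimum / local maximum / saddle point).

local maximum

∇g = (-6s - 4t - 3, -4s - 4t - 3); substituting (0, -3/4) gives ∇g = (0, 0), so (0, -3/4) is indeed a critical point.
The Hessian of g is constant: H = [[-6, -4], [-4, -4]].
det(H) = (-6)·(-4) − (-4)² = 8.
det(H) > 0 and tr(H) = -10 < 0, so H is negative definite and the point is a local maximum.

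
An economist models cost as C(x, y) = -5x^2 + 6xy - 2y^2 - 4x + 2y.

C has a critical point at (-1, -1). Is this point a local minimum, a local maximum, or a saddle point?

local maximum

The Hessian of C is constant: H = [[-10, 6], [6, -4]].
det(H) = (-10)·(-4) − 6² = 4.
det(H) > 0 and tr(H) = -14 < 0, so H is negative definite and the point is a local maximum.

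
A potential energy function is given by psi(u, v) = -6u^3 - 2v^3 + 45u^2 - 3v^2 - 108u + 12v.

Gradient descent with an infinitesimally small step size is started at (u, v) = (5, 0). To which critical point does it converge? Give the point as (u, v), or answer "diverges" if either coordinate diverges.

psi is separable, so gradient descent decouples: u follows -∂psi/∂u, v follows -∂psi/∂v.
∂psi/∂u = -18(u - 3)(u - 2); at u=5 this is -108, so u increases.
∂psi/∂v = -6(v - 1)(v + 2); at v=0 this is 12, so v decreases.
The u-coordinate has no critical point in that direction and runs off to infinity.

diverges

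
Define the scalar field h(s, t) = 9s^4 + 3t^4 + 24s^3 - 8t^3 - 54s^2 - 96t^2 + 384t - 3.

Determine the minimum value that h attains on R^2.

-2200

h(s,t) separates as P(s) + Q(t) − 3, so its minimum is min P + min Q − 3.
P'(s) = 36s(s - 1)(s + 3) vanishes at s ∈ {-3, 0, 1}; Q'(t) = 12(t - 4)(t - 2)(t + 4) vanishes at t ∈ {-4, 2, 4}.
Local minima of P (where P''>0): P(-3)=-405, P(1)=-21. Local minima of Q: Q(-4)=-1792, Q(4)=256.
So the global minimum of h is P(-3) + Q(-4) − 3 = -405 − 1792 − 3 = -2200, attained at (-3, -4).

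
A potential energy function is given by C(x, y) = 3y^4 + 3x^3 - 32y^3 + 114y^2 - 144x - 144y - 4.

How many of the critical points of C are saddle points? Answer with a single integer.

3

C separates as a function of x plus a function of y, so ∇C=0 decouples.
∂C/∂x = 9(x - 4)(x + 4) = 0 at x ∈ {-4, 4}; ∂C/∂y = 12(y - 4)(y - 3)(y - 1) = 0 at y ∈ {1, 3, 4}.
The Hessian is diagonal: diag(C_xx, C_yy). Second derivatives: C_xx(-4)=-72, C_xx(4)=72; C_yy(1)=72, C_yy(3)=-24, C_yy(4)=36.
Saddle points occur where the two diagonal entries have opposite signs: (-4, 1), (-4, 4), (4, 3). Count: 3.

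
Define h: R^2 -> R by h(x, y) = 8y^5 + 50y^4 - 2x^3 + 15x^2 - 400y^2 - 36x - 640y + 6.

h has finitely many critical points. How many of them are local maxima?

h separates as a function of x plus a function of y, so ∇h=0 decouples.
∂h/∂x = -6(x - 3)(x - 2) = 0 at x ∈ {2, 3}; ∂h/∂y = 40(y - 2)(y + 1)(y + 2)(y + 4) = 0 at y ∈ {-4, -2, -1, 2}.
The Hessian is diagonal: diag(h_xx, h_yy). Second derivatives: h_xx(2)=6, h_xx(3)=-6; h_yy(-4)=-1440, h_yy(-2)=320, h_yy(-1)=-360, h_yy(2)=2880.
Local maxima occur where both diagonal entries negative: (3, -4), (3, -1). Count: 2.

2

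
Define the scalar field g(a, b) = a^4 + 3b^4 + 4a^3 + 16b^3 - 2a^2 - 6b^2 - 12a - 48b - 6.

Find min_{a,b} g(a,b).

-175

g(a,b) separates as P(a) + Q(b) − 6, so its minimum is min P + min Q − 6.
P'(a) = 4(a - 1)(a + 1)(a + 3) vanishes at a ∈ {-3, -1, 1}; Q'(b) = 12(b - 1)(b + 1)(b + 4) vanishes at b ∈ {-4, -1, 1}.
Local minima of P (where P''>0): P(-3)=-9, P(1)=-9. Local minima of Q: Q(-4)=-160, Q(1)=-35.
So the global minimum of g is P(-3) + Q(-4) − 6 = -9 − 160 − 6 = -175, attained at (-3, -4).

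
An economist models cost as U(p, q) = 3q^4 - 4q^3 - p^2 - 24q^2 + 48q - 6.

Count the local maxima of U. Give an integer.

U separates as a function of p plus a function of q, so ∇U=0 decouples.
∂U/∂p = -2p = 0 at p ∈ {0}; ∂U/∂q = 12(q - 2)(q - 1)(q + 2) = 0 at q ∈ {-2, 1, 2}.
The Hessian is diagonal: diag(U_pp, U_qq). Second derivatives: U_pp(0)=-2; U_qq(-2)=144, U_qq(1)=-36, U_qq(2)=48.
Local maxima occur where both diagonal entries negative: (0, 1). Count: 1.

1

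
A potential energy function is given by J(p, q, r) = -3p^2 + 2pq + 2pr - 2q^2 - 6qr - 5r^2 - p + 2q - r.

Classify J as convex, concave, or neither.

J is quadratic, so its Hessian is the constant matrix H = [[-6, 2, 2], [2, -4, -6], [2, -6, -10]].
Leading principal minors: -6, 20, -16.
Signs alternate −, +, − ⇒ H ≺ 0 ⇒ concave.

concave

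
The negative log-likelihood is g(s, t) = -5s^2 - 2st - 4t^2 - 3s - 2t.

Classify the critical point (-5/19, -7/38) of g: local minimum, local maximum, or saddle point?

local maximum

The Hessian of g is constant: H = [[-10, -2], [-2, -8]].
det(H) = (-10)·(-8) − (-2)² = 76.
det(H) > 0 and tr(H) = -18 < 0, so H is negative definite and the point is a local maximum.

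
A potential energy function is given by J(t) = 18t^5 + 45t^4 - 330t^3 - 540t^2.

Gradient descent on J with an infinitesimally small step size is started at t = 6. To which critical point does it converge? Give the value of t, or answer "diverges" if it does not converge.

J'(t) = 90t(t - 3)(t + 1)(t + 4), so J'(6) = 113400.
Gradient descent moves in the -J' direction, i.e. t is decreasing.
The nearest critical point in that direction is t = 3, where J'' = 7560 > 0 (a local minimum). The iterate converges there.

3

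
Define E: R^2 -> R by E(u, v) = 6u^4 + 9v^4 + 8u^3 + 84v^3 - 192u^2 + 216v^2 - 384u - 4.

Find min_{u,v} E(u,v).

E(u,v) separates as P(u) + Q(v) − 4, so its minimum is min P + min Q − 4.
P'(u) = 24(u - 4)(u + 1)(u + 4) vanishes at u ∈ {-4, -1, 4}; Q'(v) = 36v(v + 3)(v + 4) vanishes at v ∈ {-4, -3, 0}.
Local minima of P (where P''>0): P(-4)=-512, P(4)=-2560. Local minima of Q: Q(-4)=384, Q(0)=0.
So the global minimum of E is P(4) + Q(0) − 4 = -2560 + 0 − 4 = -2564, attained at (4, 0).

-2564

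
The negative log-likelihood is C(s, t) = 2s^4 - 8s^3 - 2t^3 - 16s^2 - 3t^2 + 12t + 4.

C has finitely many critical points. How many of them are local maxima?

C separates as a function of s plus a function of t, so ∇C=0 decouples.
∂C/∂s = 8s(s - 4)(s + 1) = 0 at s ∈ {-1, 0, 4}; ∂C/∂t = -6(t - 1)(t + 2) = 0 at t ∈ {-2, 1}.
The Hessian is diagonal: diag(C_ss, C_tt). Second derivatives: C_ss(-1)=40, C_ss(0)=-32, C_ss(4)=160; C_tt(-2)=18, C_tt(1)=-18.
Local maxima occur where both diagonal entries negative: (0, 1). Count: 1.

1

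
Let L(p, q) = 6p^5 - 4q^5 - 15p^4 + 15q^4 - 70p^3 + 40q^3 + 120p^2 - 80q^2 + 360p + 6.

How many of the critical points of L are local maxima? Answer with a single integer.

L separates as a function of p plus a function of q, so ∇L=0 decouples.
∂L/∂p = 30(p - 3)(p - 2)(p + 1)(p + 2) = 0 at p ∈ {-2, -1, 2, 3}; ∂L/∂q = -20q(q - 4)(q - 1)(q + 2) = 0 at q ∈ {-2, 0, 1, 4}.
The Hessian is diagonal: diag(L_pp, L_qq). Second derivatives: L_pp(-2)=-600, L_pp(-1)=360, L_pp(2)=-360, L_pp(3)=600; L_qq(-2)=720, L_qq(0)=-160, L_qq(1)=180, L_qq(4)=-1440.
Local maxima occur where both diagonal entries negative: (-2, 0), (-2, 4), (2, 0), (2, 4). Count: 4.

4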